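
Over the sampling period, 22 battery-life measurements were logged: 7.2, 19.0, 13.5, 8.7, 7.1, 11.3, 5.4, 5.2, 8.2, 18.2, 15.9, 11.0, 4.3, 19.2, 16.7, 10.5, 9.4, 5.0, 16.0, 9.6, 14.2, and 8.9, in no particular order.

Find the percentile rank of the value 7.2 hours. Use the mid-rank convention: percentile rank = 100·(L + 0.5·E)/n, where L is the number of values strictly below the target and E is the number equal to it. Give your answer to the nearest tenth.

25.0

Sorted: 4.3, 5.0, 5.2, 5.4, 7.1, 7.2, 8.2, 8.7, 8.9, 9.4, 9.6, 10.5, 11.0, 11.3, 13.5, 14.2, 15.9, 16.0, 16.7, 18.2, 19.0, 19.2.
Count below 7.2: L = 5; count equal: E = 1; n = 22.
Percentile rank = 100·(5 + 0.5·1)/22 = 100·5.5/22 = 25.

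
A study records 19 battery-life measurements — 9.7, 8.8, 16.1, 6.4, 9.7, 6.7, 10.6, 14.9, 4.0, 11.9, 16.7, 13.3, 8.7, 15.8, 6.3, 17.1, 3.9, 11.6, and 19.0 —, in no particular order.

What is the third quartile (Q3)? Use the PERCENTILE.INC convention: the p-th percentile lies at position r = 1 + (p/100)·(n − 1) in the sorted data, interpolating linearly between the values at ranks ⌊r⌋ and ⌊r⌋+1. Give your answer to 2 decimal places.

Sorted: 3.9, 4.0, 6.3, 6.4, 6.7, 8.7, 8.8, 9.7, 9.7, 10.6, 11.6, 11.9, 13.3, 14.9, 15.8, 16.1, 16.7, 17.1, 19.0.
n = 19.
r = 1 + (75/100)·(19 − 1) = 1 + 13.5 = 14.5.
Rank 14 is 14.9 and rank 15 is 15.8.
Interpolate: 14.9 + 0.5·(15.8 − 14.9) = 14.9 + 0.5·0.9 = 15.35.

15.35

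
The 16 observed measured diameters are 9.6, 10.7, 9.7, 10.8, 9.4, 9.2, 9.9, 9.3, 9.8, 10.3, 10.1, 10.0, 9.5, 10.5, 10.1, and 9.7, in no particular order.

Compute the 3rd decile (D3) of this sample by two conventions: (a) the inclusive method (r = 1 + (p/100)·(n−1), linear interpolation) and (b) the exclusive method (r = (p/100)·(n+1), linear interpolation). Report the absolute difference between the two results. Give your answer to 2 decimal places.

Sorted: 9.2, 9.3, 9.4, 9.5, 9.6, 9.7, 9.7, 9.8, 9.9, 10.0, 10.1, 10.1, 10.3, 10.5, 10.7, 10.8.
n = 16.
(a) r = 5.5; between ranks 5 (9.6) and 6 (9.7): 9.65.
(b) r = 5.1; between ranks 5 (9.6) and 6 (9.7): 9.61.
|9.65 − 9.61| = 0.04.

0.04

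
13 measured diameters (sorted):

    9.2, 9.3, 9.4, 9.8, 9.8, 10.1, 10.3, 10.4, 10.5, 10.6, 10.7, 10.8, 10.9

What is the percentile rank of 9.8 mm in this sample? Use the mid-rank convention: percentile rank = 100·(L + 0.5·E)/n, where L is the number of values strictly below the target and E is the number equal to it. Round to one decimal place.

Count below 9.8: L = 3; count equal: E = 2; n = 13.
Percentile rank = 100·(3 + 0.5·2)/13 = 100·4/13 = 30.77.

30.8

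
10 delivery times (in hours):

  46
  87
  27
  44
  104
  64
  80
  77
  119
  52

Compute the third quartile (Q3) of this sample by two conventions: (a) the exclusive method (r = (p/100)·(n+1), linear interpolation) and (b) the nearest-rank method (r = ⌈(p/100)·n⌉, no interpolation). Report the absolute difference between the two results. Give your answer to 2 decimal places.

4.25

Sorted: 27, 44, 46, 52, 64, 77, 80, 87, 104, 119.
n = 10.
(a) r = 8.25; between ranks 8 (87) and 9 (104): 91.25.
(b) the nearest-rank method: rank 8 → 87.
|91.25 − 87| = 4.25.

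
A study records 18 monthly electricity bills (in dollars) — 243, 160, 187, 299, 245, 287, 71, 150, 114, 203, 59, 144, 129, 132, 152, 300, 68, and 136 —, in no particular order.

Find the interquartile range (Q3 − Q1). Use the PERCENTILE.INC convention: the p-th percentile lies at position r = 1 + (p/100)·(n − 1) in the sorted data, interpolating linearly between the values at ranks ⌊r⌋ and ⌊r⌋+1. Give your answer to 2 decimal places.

Sorted: 59, 68, 71, 114, 129, 132, 136, 144, 150, 152, 160, 187, 203, 243, 245, 287, 299, 300.
n = 18.
P25: r = 5.25; ranks 5–6 are 129, 132; interpolating gives 129.75.
P75: r = 13.75; ranks 13–14 are 203, 243; interpolating gives 233.
Difference: 233 − 129.75 = 103.25.

103.25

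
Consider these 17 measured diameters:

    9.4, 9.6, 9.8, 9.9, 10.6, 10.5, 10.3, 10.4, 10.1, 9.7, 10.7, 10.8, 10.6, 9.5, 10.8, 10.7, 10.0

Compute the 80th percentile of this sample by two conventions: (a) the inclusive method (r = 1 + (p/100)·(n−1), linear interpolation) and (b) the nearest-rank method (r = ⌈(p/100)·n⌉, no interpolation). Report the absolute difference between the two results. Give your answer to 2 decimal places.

Sorted: 9.4, 9.5, 9.6, 9.7, 9.8, 9.9, 10.0, 10.1, 10.3, 10.4, 10.5, 10.6, 10.6, 10.7, 10.7, 10.8, 10.8.
n = 17.
(a) r = 13.8; between ranks 13 (10.6) and 14 (10.7): 10.68.
(b) the nearest-rank method: rank 14 → 10.7.
|10.68 − 10.7| = 0.02.

0.02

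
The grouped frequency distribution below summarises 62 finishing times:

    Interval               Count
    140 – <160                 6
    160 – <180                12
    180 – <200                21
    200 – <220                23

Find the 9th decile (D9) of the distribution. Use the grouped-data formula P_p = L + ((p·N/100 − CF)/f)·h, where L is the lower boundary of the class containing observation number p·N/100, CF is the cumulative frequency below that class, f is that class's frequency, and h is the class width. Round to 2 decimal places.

214.61

N = 62; target position k = 90/100 · 62 = 55.8.
Cumulative frequencies: 6, 18, 39, 62.
Observation 55.8 falls in the class 200 – <220.
L = 200, CF = 39, f = 23, h = 20.
P90 = 200 + ((55.8 − 39)/23)·20 = 200 + 14.6087 = 214.609.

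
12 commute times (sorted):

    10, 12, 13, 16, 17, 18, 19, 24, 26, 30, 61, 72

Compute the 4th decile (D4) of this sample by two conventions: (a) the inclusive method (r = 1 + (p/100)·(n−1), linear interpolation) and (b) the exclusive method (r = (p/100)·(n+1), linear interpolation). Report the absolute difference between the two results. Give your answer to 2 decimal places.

0.20

n = 12.
(a) r = 5.4; between ranks 5 (17) and 6 (18): 17.4.
(b) r = 5.2; between ranks 5 (17) and 6 (18): 17.2.
|17.4 − 17.2| = 0.2.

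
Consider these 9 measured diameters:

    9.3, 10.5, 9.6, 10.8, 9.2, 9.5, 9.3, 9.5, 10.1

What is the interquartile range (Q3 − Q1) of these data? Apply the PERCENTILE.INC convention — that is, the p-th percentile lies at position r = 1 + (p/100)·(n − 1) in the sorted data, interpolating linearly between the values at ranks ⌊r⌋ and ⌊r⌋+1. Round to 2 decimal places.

0.80

Sorted: 9.2, 9.3, 9.3, 9.5, 9.5, 9.6, 10.1, 10.5, 10.8.
n = 9.
P25: r = 3 (integer) → 9.3.
P75: r = 7 (integer) → 10.1.
Difference: 10.1 − 9.3 = 0.8.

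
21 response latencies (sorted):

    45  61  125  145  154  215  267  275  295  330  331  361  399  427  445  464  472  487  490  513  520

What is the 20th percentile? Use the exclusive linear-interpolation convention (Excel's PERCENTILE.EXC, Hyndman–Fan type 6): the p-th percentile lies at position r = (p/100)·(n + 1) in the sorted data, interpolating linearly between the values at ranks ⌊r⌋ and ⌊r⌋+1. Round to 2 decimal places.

n = 21.
r = (20/100)·(21 + 1) = 4.4.
Rank 4 is 145 and rank 5 is 154.
Interpolate: 145 + 0.4·(154 − 145) = 145 + 0.4·9 = 148.6.

148.60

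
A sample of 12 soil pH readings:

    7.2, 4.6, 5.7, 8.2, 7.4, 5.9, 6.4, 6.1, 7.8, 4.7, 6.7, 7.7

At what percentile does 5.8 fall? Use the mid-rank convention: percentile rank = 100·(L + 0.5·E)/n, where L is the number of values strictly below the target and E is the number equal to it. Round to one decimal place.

25.0

Sorted: 4.6, 4.7, 5.7, 5.9, 6.1, 6.4, 6.7, 7.2, 7.4, 7.7, 7.8, 8.2.
Count below 5.8: L = 3; count equal: E = 0; n = 12.
Percentile rank = 100·(3 + 0.5·0)/12 = 100·3/12 = 25.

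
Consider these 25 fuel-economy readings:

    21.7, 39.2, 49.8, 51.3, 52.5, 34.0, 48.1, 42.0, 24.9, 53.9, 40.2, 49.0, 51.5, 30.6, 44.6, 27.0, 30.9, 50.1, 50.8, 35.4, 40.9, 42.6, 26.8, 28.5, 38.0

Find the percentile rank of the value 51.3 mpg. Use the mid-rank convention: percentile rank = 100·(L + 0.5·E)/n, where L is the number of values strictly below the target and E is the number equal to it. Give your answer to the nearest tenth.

Sorted: 21.7, 24.9, 26.8, 27.0, 28.5, 30.6, 30.9, 34.0, 35.4, 38.0, 39.2, 40.2, 40.9, 42.0, 42.6, 44.6, 48.1, 49.0, 49.8, 50.1, 50.8, 51.3, 51.5, 52.5, 53.9.
Count below 51.3: L = 21; count equal: E = 1; n = 25.
Percentile rank = 100·(21 + 0.5·1)/25 = 100·21.5/25 = 86.

86.0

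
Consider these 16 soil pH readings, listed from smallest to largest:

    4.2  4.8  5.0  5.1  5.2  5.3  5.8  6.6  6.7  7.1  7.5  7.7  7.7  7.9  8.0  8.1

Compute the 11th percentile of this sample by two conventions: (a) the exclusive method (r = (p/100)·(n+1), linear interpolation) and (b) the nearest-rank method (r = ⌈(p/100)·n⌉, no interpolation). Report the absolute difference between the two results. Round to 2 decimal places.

n = 16.
(a) r = 1.87; between ranks 1 (4.2) and 2 (4.8): 4.722.
(b) the nearest-rank method: rank 2 → 4.8.
|4.722 − 4.8| = 0.078.

0.08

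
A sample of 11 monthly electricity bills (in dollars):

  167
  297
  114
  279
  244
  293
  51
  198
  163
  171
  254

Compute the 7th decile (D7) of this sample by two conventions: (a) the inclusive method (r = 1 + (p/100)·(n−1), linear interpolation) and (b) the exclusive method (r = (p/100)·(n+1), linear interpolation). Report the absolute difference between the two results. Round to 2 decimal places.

10.00

Sorted: 51, 114, 163, 167, 171, 198, 244, 254, 279, 293, 297.
n = 11.
(a) r = 8 → value at rank 8 = 254.
(b) r = 8.4; between ranks 8 (254) and 9 (279): 264.
|254 − 264| = 10.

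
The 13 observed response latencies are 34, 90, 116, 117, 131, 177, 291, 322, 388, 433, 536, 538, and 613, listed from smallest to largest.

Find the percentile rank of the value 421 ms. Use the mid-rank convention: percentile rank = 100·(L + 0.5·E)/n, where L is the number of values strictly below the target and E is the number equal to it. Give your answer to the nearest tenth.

69.2

Count below 421: L = 9; count equal: E = 0; n = 13.
Percentile rank = 100·(9 + 0.5·0)/13 = 100·9/13 = 69.23.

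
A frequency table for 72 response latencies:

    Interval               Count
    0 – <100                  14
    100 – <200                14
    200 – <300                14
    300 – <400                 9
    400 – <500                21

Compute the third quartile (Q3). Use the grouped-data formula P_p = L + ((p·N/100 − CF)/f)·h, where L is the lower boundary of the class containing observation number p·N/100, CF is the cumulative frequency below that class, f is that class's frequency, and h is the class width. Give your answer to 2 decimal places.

N = 72; target position k = 75/100 · 72 = 54.
Cumulative frequencies: 14, 28, 42, 51, 72.
Observation 54 falls in the class 400 – <500.
L = 400, CF = 51, f = 21, h = 100.
P75 = 400 + ((54 − 51)/21)·100 = 400 + 14.2857 = 414.286.

414.29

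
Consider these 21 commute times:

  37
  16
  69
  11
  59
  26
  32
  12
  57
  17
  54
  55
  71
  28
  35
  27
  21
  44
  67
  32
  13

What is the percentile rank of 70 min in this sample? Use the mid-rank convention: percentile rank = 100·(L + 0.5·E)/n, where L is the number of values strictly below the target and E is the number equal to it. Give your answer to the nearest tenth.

Sorted: 11, 12, 13, 16, 17, 21, 26, 27, 28, 32, 32, 35, 37, 44, 54, 55, 57, 59, 67, 69, 71.
Count below 70: L = 20; count equal: E = 0; n = 21.
Percentile rank = 100·(20 + 0.5·0)/21 = 100·20/21 = 95.24.

95.2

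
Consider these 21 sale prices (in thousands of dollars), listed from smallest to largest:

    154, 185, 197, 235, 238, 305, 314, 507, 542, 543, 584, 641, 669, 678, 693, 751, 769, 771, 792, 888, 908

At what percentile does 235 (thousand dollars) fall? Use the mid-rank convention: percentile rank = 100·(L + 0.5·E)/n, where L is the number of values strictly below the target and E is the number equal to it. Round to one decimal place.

Count below 235: L = 3; count equal: E = 1; n = 21.
Percentile rank = 100·(3 + 0.5·1)/21 = 100·3.5/21 = 16.67.

16.7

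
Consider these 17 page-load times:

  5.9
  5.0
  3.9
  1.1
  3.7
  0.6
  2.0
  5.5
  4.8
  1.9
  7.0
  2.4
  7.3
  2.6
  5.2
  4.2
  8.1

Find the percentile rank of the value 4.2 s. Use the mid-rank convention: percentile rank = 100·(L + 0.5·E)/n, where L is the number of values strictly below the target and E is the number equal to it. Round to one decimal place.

50.0

Sorted: 0.6, 1.1, 1.9, 2.0, 2.4, 2.6, 3.7, 3.9, 4.2, 4.8, 5.0, 5.2, 5.5, 5.9, 7.0, 7.3, 8.1.
Count below 4.2: L = 8; count equal: E = 1; n = 17.
Percentile rank = 100·(8 + 0.5·1)/17 = 100·8.5/17 = 50.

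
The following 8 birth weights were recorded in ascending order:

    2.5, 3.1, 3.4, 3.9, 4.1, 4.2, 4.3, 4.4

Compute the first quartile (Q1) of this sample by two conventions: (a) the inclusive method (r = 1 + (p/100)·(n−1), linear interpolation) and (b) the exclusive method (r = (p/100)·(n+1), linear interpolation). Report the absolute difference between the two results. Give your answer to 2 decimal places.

0.15

n = 8.
(a) r = 2.75; between ranks 2 (3.1) and 3 (3.4): 3.325.
(b) r = 2.25; between ranks 2 (3.1) and 3 (3.4): 3.175.
|3.325 − 3.175| = 0.15.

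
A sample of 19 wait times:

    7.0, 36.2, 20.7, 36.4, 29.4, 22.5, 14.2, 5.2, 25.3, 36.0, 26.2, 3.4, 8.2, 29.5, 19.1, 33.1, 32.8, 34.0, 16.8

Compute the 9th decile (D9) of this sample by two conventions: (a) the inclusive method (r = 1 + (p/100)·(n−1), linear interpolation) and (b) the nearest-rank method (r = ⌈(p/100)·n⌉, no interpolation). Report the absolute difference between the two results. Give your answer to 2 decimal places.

Sorted: 3.4, 5.2, 7.0, 8.2, 14.2, 16.8, 19.1, 20.7, 22.5, 25.3, 26.2, 29.4, 29.5, 32.8, 33.1, 34.0, 36.0, 36.2, 36.4.
n = 19.
(a) r = 17.2; between ranks 17 (36.0) and 18 (36.2): 36.04.
(b) the nearest-rank method: rank 18 → 36.2.
|36.04 − 36.2| = 0.16.

0.16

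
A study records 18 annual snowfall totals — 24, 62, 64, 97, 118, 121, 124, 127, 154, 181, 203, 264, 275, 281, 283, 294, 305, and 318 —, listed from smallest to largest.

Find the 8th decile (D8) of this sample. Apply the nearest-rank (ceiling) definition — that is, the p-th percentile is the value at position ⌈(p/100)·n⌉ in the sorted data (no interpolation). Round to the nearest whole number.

n = 18.
Position = ⌈80/100 · 18⌉ = ⌈14.4⌉ = 15.
The value at rank 15 is 283.

283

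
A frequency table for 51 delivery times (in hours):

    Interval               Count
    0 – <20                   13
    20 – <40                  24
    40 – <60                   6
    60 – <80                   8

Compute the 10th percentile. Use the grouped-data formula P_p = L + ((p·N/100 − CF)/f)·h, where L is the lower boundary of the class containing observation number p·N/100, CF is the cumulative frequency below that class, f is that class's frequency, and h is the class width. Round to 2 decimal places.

7.85

N = 51; target position k = 10/100 · 51 = 5.1.
Cumulative frequencies: 13, 37, 43, 51.
Observation 5.1 falls in the class 0 – <20.
L = 0, CF = 0, f = 13, h = 20.
P10 = 0 + ((5.1 − 0)/13)·20 = 0 + 7.84615 = 7.84615.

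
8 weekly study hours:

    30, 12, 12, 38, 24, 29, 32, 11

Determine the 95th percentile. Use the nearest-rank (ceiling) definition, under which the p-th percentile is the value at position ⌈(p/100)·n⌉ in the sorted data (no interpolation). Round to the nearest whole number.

Sorted: 11, 12, 12, 24, 29, 30, 32, 38.
n = 8.
Position = ⌈95/100 · 8⌉ = ⌈7.6⌉ = 8.
The value at rank 8 is 38.

38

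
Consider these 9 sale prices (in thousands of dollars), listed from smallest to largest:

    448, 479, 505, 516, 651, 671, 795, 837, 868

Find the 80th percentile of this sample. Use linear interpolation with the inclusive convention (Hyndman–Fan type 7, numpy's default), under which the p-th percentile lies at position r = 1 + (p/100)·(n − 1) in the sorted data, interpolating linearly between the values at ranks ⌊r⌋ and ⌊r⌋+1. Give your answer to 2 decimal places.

811.80

n = 9.
r = 1 + (80/100)·(9 − 1) = 1 + 6.4 = 7.4.
Rank 7 is 795 and rank 8 is 837.
Interpolate: 795 + 0.4·(837 − 795) = 795 + 0.4·42 = 811.8.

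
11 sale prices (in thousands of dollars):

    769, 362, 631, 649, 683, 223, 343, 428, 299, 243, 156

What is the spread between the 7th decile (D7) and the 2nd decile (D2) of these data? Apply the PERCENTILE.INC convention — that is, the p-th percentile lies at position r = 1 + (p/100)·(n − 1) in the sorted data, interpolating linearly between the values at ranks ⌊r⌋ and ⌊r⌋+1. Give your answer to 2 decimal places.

Sorted: 156, 223, 243, 299, 343, 362, 428, 631, 649, 683, 769.
n = 11.
P20: r = 3 (integer) → 243.
P70: r = 8 (integer) → 631.
Difference: 631 − 243 = 388.

388.00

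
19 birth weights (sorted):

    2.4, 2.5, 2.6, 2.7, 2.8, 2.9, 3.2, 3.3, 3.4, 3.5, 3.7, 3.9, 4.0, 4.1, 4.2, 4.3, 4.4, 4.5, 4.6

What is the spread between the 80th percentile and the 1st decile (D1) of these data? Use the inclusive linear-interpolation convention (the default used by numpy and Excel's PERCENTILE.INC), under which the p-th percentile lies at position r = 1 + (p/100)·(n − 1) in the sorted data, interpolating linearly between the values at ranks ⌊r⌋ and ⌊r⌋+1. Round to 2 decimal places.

n = 19.
P10: r = 2.8; ranks 2–3 are 2.5, 2.6; interpolating gives 2.58.
P80: r = 15.4; ranks 15–16 are 4.2, 4.3; interpolating gives 4.24.
Difference: 4.24 − 2.58 = 1.66.

1.66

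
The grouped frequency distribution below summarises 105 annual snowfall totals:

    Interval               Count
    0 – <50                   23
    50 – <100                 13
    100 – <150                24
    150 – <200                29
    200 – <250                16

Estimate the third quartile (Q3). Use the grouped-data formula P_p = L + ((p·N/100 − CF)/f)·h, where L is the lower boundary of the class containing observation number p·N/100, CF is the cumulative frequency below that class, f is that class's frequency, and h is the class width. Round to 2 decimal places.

182.33

N = 105; target position k = 75/100 · 105 = 78.75.
Cumulative frequencies: 23, 36, 60, 89, 105.
Observation 78.75 falls in the class 150 – <200.
L = 150, CF = 60, f = 29, h = 50.
P75 = 150 + ((78.75 − 60)/29)·50 = 150 + 32.3276 = 182.328.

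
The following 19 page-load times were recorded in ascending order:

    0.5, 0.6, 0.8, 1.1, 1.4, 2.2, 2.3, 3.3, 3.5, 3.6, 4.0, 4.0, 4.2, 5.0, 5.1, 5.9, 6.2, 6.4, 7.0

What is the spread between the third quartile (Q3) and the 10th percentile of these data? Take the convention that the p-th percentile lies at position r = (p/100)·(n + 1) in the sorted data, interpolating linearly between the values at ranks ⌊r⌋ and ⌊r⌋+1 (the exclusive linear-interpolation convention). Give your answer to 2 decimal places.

4.50

n = 19.
P10: r = 2 (integer) → 0.6.
P75: r = 15 (integer) → 5.1.
Difference: 5.1 − 0.6 = 4.5.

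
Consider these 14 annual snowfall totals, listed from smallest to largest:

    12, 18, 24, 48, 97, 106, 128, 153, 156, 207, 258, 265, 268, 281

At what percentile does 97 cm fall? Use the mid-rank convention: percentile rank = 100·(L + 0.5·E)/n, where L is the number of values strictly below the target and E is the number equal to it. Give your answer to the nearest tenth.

32.1

Count below 97: L = 4; count equal: E = 1; n = 14.
Percentile rank = 100·(4 + 0.5·1)/14 = 100·4.5/14 = 32.14.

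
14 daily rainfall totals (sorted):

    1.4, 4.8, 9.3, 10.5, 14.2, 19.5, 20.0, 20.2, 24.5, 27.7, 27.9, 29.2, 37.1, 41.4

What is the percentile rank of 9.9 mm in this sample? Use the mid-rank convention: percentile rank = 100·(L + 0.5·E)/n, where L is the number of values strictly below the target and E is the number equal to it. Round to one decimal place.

Count below 9.9: L = 3; count equal: E = 0; n = 14.
Percentile rank = 100·(3 + 0.5·0)/14 = 100·3/14 = 21.43.

21.4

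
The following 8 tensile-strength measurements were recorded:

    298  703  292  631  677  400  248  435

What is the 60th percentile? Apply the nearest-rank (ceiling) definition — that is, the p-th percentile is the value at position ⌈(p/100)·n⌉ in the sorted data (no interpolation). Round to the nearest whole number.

435

Sorted: 248, 292, 298, 400, 435, 631, 677, 703.
n = 8.
Position = ⌈60/100 · 8⌉ = ⌈4.8⌉ = 5.
The value at rank 5 is 435.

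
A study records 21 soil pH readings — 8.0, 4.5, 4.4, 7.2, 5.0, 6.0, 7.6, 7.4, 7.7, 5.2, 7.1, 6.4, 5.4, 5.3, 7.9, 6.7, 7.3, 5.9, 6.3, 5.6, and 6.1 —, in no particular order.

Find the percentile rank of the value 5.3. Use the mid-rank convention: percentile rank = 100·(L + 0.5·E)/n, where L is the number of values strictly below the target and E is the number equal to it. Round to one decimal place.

21.4

Sorted: 4.4, 4.5, 5.0, 5.2, 5.3, 5.4, 5.6, 5.9, 6.0, 6.1, 6.3, 6.4, 6.7, 7.1, 7.2, 7.3, 7.4, 7.6, 7.7, 7.9, 8.0.
Count below 5.3: L = 4; count equal: E = 1; n = 21.
Percentile rank = 100·(4 + 0.5·1)/21 = 100·4.5/21 = 21.43.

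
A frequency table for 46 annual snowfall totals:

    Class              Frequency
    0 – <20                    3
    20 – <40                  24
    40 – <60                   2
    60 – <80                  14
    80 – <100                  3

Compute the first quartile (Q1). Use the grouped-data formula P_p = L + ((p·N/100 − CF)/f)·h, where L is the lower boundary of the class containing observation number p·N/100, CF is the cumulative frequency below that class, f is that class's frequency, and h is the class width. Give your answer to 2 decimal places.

27.08

N = 46; target position k = 25/100 · 46 = 11.5.
Cumulative frequencies: 3, 27, 29, 43, 46.
Observation 11.5 falls in the class 20 – <40.
L = 20, CF = 3, f = 24, h = 20.
P25 = 20 + ((11.5 − 3)/24)·20 = 20 + 7.08333 = 27.0833.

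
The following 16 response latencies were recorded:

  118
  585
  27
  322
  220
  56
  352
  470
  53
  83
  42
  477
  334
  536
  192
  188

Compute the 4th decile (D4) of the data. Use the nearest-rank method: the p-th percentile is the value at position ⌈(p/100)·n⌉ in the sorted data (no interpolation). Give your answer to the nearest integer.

Sorted: 27, 42, 53, 56, 83, 118, 188, 192, 220, 322, 334, 352, 470, 477, 536, 585.
n = 16.
Position = ⌈40/100 · 16⌉ = ⌈6.4⌉ = 7.
The value at rank 7 is 188.

188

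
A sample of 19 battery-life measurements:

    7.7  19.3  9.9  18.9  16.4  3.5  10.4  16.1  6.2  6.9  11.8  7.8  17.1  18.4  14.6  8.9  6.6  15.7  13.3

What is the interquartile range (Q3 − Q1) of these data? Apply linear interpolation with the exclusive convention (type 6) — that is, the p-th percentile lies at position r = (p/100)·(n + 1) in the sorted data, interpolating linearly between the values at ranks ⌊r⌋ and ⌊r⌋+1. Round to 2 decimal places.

8.70

Sorted: 3.5, 6.2, 6.6, 6.9, 7.7, 7.8, 8.9, 9.9, 10.4, 11.8, 13.3, 14.6, 15.7, 16.1, 16.4, 17.1, 18.4, 18.9, 19.3.
n = 19.
P25: r = 5 (integer) → 7.7.
P75: r = 15 (integer) → 16.4.
Difference: 16.4 − 7.7 = 8.7.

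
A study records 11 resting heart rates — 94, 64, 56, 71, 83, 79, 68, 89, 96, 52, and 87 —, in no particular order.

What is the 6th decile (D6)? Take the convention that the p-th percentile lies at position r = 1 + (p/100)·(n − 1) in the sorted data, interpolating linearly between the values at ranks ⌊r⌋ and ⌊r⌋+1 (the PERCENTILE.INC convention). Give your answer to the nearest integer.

Sorted: 52, 56, 64, 68, 71, 79, 83, 87, 89, 94, 96.
n = 11.
r = 1 + (60/100)·(11 − 1) = 1 + 6 = 7.
r is an integer, so P60 is the value at rank 7: 83.

83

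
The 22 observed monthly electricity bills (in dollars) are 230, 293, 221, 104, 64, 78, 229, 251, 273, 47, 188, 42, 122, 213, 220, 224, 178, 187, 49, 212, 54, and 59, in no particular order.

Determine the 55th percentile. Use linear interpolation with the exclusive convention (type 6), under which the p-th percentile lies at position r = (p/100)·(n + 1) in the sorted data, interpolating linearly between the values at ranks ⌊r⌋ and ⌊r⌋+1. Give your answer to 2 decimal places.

Sorted: 42, 47, 49, 54, 59, 64, 78, 104, 122, 178, 187, 188, 212, 213, 220, 221, 224, 229, 230, 251, 273, 293.
n = 22.
r = (55/100)·(22 + 1) = 12.65.
Rank 12 is 188 and rank 13 is 212.
Interpolate: 188 + 0.65·(212 − 188) = 188 + 0.65·24 = 203.6.

203.60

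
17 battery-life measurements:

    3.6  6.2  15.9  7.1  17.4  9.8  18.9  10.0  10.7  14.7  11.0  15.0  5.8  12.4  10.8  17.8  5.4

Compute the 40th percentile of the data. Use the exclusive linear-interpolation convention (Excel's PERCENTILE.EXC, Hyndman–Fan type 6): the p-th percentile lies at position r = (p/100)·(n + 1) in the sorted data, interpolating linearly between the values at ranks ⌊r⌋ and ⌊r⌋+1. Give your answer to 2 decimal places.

10.14

Sorted: 3.6, 5.4, 5.8, 6.2, 7.1, 9.8, 10.0, 10.7, 10.8, 11.0, 12.4, 14.7, 15.0, 15.9, 17.4, 17.8, 18.9.
n = 17.
r = (40/100)·(17 + 1) = 7.2.
Rank 7 is 10.0 and rank 8 is 10.7.
Interpolate: 10.0 + 0.2·(10.7 − 10.0) = 10.0 + 0.2·0.7 = 10.14.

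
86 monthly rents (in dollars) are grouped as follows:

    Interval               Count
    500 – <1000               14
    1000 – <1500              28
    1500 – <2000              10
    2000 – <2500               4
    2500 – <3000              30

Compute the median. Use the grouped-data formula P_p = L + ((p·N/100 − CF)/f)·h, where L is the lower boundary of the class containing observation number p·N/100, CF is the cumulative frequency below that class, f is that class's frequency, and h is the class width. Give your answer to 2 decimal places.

1550.00

N = 86; target position k = 50/100 · 86 = 43.
Cumulative frequencies: 14, 42, 52, 56, 86.
Observation 43 falls in the class 1500 – <2000.
L = 1500, CF = 42, f = 10, h = 500.
P50 = 1500 + ((43 − 42)/10)·500 = 1500 + 50 = 1550.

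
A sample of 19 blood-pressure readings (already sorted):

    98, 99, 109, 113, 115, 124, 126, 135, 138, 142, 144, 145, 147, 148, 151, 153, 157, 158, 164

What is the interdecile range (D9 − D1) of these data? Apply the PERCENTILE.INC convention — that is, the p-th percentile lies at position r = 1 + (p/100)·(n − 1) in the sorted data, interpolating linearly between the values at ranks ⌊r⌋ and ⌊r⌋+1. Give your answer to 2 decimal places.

50.20

n = 19.
P10: r = 2.8; ranks 2–3 are 99, 109; interpolating gives 107.
P90: r = 17.2; ranks 17–18 are 157, 158; interpolating gives 157.2.
Difference: 157.2 − 107 = 50.2.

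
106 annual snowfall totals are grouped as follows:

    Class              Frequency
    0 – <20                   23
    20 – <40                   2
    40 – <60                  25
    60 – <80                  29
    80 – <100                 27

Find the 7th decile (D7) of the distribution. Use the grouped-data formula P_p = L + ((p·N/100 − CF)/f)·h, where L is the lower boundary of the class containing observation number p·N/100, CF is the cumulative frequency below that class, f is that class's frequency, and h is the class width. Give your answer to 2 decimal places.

76.69

N = 106; target position k = 70/100 · 106 = 74.2.
Cumulative frequencies: 23, 25, 50, 79, 106.
Observation 74.2 falls in the class 60 – <80.
L = 60, CF = 50, f = 29, h = 20.
P70 = 60 + ((74.2 − 50)/29)·20 = 60 + 16.6897 = 76.6897.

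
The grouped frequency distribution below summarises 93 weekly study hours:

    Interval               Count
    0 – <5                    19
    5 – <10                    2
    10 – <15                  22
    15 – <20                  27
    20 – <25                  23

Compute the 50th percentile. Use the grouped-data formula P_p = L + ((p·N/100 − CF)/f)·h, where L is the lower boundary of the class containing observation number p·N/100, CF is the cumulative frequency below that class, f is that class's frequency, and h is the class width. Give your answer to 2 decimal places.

N = 93; target position k = 50/100 · 93 = 46.5.
Cumulative frequencies: 19, 21, 43, 70, 93.
Observation 46.5 falls in the class 15 – <20.
L = 15, CF = 43, f = 27, h = 5.
P50 = 15 + ((46.5 − 43)/27)·5 = 15 + 0.648148 = 15.6481.

15.65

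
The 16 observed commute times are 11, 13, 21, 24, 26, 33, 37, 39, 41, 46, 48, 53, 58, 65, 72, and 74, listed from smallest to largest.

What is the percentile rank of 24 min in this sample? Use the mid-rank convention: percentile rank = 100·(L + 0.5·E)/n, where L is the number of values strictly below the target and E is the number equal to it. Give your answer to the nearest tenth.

Count below 24: L = 3; count equal: E = 1; n = 16.
Percentile rank = 100·(3 + 0.5·1)/16 = 100·3.5/16 = 21.88.

21.9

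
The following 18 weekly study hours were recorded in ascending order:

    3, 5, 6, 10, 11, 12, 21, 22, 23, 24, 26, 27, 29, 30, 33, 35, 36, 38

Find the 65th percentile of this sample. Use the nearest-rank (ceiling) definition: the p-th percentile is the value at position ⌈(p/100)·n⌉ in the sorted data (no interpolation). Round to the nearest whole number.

27

n = 18.
Position = ⌈65/100 · 18⌉ = ⌈11.7⌉ = 12.
The value at rank 12 is 27.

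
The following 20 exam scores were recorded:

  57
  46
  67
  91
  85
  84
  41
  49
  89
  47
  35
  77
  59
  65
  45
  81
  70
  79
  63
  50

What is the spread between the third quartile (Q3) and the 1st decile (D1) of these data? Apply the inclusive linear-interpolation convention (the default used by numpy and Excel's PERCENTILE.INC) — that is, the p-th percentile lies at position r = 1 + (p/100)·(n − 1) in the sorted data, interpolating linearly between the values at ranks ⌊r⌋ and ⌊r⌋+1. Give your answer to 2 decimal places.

Sorted: 35, 41, 45, 46, 47, 49, 50, 57, 59, 63, 65, 67, 70, 77, 79, 81, 84, 85, 89, 91.
n = 20.
P10: r = 2.9; ranks 2–3 are 41, 45; interpolating gives 44.6.
P75: r = 15.25; ranks 15–16 are 79, 81; interpolating gives 79.5.
Difference: 79.5 − 44.6 = 34.9.

34.90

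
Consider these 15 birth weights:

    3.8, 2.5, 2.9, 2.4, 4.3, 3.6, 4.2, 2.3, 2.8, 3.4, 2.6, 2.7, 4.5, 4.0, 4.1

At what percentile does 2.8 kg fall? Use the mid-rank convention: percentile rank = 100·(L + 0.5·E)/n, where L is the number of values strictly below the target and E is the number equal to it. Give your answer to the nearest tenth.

Sorted: 2.3, 2.4, 2.5, 2.6, 2.7, 2.8, 2.9, 3.4, 3.6, 3.8, 4.0, 4.1, 4.2, 4.3, 4.5.
Count below 2.8: L = 5; count equal: E = 1; n = 15.
Percentile rank = 100·(5 + 0.5·1)/15 = 100·5.5/15 = 36.67.

36.7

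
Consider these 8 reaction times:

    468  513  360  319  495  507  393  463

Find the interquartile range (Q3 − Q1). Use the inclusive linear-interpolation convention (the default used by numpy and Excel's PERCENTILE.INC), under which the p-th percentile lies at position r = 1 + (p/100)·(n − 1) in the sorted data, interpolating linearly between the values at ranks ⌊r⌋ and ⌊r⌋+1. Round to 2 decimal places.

Sorted: 319, 360, 393, 463, 468, 495, 507, 513.
n = 8.
P25: r = 2.75; ranks 2–3 are 360, 393; interpolating gives 384.75.
P75: r = 6.25; ranks 6–7 are 495, 507; interpolating gives 498.
Difference: 498 − 384.75 = 113.25.

113.25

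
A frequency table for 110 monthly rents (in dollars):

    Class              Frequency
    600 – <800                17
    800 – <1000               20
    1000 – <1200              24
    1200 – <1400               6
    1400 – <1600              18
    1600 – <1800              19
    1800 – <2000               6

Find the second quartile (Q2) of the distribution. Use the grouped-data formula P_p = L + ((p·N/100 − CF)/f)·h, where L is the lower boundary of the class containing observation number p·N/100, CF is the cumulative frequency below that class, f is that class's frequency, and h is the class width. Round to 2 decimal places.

N = 110; target position k = 50/100 · 110 = 55.
Cumulative frequencies: 17, 37, 61, 67, 85, 104, 110.
Observation 55 falls in the class 1000 – <1200.
L = 1000, CF = 37, f = 24, h = 200.
P50 = 1000 + ((55 − 37)/24)·200 = 1000 + 150 = 1150.

1150.00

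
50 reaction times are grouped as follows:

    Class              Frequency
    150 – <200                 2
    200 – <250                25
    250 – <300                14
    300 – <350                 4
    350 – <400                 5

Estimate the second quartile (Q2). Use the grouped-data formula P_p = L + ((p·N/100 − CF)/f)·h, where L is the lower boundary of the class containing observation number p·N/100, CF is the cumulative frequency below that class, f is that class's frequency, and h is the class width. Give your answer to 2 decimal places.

N = 50; target position k = 50/100 · 50 = 25.
Cumulative frequencies: 2, 27, 41, 45, 50.
Observation 25 falls in the class 200 – <250.
L = 200, CF = 2, f = 25, h = 50.
P50 = 200 + ((25 − 2)/25)·50 = 200 + 46 = 246.

246.00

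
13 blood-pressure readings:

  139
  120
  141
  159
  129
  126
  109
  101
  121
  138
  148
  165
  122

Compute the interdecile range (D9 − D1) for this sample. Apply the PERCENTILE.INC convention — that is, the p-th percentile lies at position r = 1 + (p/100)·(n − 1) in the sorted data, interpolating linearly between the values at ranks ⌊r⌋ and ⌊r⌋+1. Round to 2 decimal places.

45.60

Sorted: 101, 109, 120, 121, 122, 126, 129, 138, 139, 141, 148, 159, 165.
n = 13.
P10: r = 2.2; ranks 2–3 are 109, 120; interpolating gives 111.2.
P90: r = 11.8; ranks 11–12 are 148, 159; interpolating gives 156.8.
Difference: 156.8 − 111.2 = 45.6.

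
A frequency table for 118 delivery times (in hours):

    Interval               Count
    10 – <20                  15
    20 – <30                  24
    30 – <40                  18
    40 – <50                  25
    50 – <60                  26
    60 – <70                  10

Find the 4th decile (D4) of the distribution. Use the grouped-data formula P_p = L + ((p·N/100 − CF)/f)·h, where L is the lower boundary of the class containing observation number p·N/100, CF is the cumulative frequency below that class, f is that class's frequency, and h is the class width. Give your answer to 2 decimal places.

34.56

N = 118; target position k = 40/100 · 118 = 47.2.
Cumulative frequencies: 15, 39, 57, 82, 108, 118.
Observation 47.2 falls in the class 30 – <40.
L = 30, CF = 39, f = 18, h = 10.
P40 = 30 + ((47.2 − 39)/18)·10 = 30 + 4.55556 = 34.5556.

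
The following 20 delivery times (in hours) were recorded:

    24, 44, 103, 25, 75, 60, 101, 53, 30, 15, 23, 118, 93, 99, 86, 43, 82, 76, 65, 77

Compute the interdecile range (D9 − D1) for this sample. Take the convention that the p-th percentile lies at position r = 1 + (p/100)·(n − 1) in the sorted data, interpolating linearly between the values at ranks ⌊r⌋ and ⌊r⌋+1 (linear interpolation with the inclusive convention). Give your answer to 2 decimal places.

77.30

Sorted: 15, 23, 24, 25, 30, 43, 44, 53, 60, 65, 75, 76, 77, 82, 86, 93, 99, 101, 103, 118.
n = 20.
P10: r = 2.9; ranks 2–3 are 23, 24; interpolating gives 23.9.
P90: r = 18.1; ranks 18–19 are 101, 103; interpolating gives 101.2.
Difference: 101.2 − 23.9 = 77.3.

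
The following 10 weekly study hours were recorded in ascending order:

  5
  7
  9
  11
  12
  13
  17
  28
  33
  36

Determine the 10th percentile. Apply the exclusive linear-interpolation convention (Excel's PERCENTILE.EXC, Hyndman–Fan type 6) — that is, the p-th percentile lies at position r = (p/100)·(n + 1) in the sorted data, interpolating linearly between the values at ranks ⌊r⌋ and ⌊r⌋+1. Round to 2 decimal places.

n = 10.
r = (10/100)·(10 + 1) = 1.1.
Rank 1 is 5 and rank 2 is 7.
Interpolate: 5 + 0.1·(7 − 5) = 5 + 0.1·2 = 5.2.

5.20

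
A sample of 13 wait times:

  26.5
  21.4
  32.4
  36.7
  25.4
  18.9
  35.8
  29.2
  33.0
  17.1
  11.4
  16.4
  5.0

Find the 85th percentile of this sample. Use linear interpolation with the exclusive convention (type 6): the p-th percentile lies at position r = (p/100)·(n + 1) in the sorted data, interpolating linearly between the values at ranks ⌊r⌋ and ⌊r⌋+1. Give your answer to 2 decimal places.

35.52

Sorted: 5.0, 11.4, 16.4, 17.1, 18.9, 21.4, 25.4, 26.5, 29.2, 32.4, 33.0, 35.8, 36.7.
n = 13.
r = (85/100)·(13 + 1) = 11.9.
Rank 11 is 33.0 and rank 12 is 35.8.
Interpolate: 33.0 + 0.9·(35.8 − 33.0) = 33.0 + 0.9·2.8 = 35.52.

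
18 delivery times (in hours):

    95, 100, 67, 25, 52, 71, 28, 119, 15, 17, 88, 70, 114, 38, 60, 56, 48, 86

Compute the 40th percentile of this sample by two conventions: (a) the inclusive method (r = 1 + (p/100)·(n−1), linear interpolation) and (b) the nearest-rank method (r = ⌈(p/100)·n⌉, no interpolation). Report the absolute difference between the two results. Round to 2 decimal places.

Sorted: 15, 17, 25, 28, 38, 48, 52, 56, 60, 67, 70, 71, 86, 88, 95, 100, 114, 119.
n = 18.
(a) r = 7.8; between ranks 7 (52) and 8 (56): 55.2.
(b) the nearest-rank method: rank 8 → 56.
|55.2 − 56| = 0.8.

0.80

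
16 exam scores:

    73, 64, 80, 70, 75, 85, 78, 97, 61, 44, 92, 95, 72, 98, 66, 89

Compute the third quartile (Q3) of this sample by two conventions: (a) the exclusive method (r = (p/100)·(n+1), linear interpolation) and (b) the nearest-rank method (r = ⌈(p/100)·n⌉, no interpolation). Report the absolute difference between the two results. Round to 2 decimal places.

Sorted: 44, 61, 64, 66, 70, 72, 73, 75, 78, 80, 85, 89, 92, 95, 97, 98.
n = 16.
(a) r = 12.75; between ranks 12 (89) and 13 (92): 91.25.
(b) the nearest-rank method: rank 12 → 89.
|91.25 − 89| = 2.25.

2.25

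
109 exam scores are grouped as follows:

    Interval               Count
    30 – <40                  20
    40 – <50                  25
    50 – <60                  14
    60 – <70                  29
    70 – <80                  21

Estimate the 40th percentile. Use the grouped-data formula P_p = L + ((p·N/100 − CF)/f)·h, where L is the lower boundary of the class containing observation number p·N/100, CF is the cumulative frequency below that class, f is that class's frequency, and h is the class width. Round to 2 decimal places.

N = 109; target position k = 40/100 · 109 = 43.6.
Cumulative frequencies: 20, 45, 59, 88, 109.
Observation 43.6 falls in the class 40 – <50.
L = 40, CF = 20, f = 25, h = 10.
P40 = 40 + ((43.6 − 20)/25)·10 = 40 + 9.44 = 49.44.

49.44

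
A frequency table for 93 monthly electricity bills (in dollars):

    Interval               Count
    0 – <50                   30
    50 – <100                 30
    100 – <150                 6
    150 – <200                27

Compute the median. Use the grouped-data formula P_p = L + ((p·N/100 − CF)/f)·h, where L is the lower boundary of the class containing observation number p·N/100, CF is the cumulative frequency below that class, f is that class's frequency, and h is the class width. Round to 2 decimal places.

N = 93; target position k = 50/100 · 93 = 46.5.
Cumulative frequencies: 30, 60, 66, 93.
Observation 46.5 falls in the class 50 – <100.
L = 50, CF = 30, f = 30, h = 50.
P50 = 50 + ((46.5 − 30)/30)·50 = 50 + 27.5 = 77.5.

77.50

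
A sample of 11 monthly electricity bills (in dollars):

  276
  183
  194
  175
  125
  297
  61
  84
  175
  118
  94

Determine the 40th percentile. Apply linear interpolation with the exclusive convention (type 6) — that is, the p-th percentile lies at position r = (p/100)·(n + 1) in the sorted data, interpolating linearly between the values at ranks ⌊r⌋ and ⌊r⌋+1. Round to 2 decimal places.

Sorted: 61, 84, 94, 118, 125, 175, 175, 183, 194, 276, 297.
n = 11.
r = (40/100)·(11 + 1) = 4.8.
Rank 4 is 118 and rank 5 is 125.
Interpolate: 118 + 0.8·(125 − 118) = 118 + 0.8·7 = 123.6.

123.60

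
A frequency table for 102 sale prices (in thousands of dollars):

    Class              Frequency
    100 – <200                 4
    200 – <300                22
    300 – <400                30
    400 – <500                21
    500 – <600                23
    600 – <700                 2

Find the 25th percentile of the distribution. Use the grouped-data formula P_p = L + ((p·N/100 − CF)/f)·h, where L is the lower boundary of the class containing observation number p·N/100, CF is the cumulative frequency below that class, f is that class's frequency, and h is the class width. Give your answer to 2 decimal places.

N = 102; target position k = 25/100 · 102 = 25.5.
Cumulative frequencies: 4, 26, 56, 77, 100, 102.
Observation 25.5 falls in the class 200 – <300.
L = 200, CF = 4, f = 22, h = 100.
P25 = 200 + ((25.5 − 4)/22)·100 = 200 + 97.7273 = 297.727.

297.73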